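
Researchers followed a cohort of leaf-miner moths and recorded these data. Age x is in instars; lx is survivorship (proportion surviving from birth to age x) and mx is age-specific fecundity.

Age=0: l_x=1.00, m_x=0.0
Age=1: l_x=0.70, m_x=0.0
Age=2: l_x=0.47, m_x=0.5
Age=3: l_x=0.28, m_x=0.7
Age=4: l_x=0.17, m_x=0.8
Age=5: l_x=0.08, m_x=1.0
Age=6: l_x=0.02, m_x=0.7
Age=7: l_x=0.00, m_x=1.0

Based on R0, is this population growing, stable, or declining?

R0 = Σ lx·mx = 0 + 0 + 0.235 + 0.196 + 0.136 + 0.08 + 0.014 + 0 = 0.661
R0 < 1, so the population is declining.

declining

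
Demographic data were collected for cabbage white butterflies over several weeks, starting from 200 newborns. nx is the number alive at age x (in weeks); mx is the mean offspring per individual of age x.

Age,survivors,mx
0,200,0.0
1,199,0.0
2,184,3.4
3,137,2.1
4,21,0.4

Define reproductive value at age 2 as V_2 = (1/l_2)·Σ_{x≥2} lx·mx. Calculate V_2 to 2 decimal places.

5.01

lx = nx/n0 = nx/200: 1, 0.995, 0.92, 0.685, 0.105
lx·mx for x ≥ 2: 3.128, 1.4385, 0.042 → sum = 4.6085
V_2 = 4.6085 / l_2 = 4.6085 / 0.92 = 5.009239… → 5.01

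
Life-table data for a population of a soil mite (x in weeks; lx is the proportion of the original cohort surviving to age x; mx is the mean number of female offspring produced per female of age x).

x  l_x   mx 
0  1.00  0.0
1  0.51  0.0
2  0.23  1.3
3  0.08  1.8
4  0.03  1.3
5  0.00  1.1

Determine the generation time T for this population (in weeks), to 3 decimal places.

2.461

lx·mx: 0, 0, 0.299, 0.144, 0.039, 0 → R0 = 0.482
x·lx·mx: 0, 0, 0.598, 0.432, 0.156, 0 → Σ = 1.186
T = 1.186 / 0.482 = 2.460581… → 2.461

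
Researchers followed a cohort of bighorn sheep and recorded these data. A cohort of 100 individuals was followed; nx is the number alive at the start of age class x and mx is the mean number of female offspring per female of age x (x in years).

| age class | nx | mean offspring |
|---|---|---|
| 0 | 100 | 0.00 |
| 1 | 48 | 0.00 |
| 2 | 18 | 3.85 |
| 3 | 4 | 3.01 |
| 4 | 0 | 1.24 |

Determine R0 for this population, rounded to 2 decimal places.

0.81

lx = nx/n0 = nx/100: 1, 0.48, 0.18, 0.04, 0
lx·mx by age: 0, 0, 0.693, 0.1204, 0
R0 = Σ lx·mx = 0.8134 → 0.81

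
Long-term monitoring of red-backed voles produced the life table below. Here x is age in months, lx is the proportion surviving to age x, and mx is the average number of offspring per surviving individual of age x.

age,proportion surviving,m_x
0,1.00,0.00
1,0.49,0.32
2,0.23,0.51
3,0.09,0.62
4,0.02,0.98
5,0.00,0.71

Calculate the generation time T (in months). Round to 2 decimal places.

1.82

lx·mx: 0, 0.1568, 0.1173, 0.0558, 0.0196, 0 → R0 = 0.3495
x·lx·mx: 0, 0.1568, 0.2346, 0.1674, 0.0784, 0 → Σ = 0.6372
T = 0.6372 / 0.3495 = 1.823176… → 1.82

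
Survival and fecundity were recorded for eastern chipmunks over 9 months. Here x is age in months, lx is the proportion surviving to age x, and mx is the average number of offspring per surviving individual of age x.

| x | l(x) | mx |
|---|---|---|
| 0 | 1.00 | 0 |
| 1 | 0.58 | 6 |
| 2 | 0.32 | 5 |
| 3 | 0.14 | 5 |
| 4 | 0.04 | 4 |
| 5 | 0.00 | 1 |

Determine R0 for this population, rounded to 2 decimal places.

lx·mx by age: 0, 3.48, 1.6, 0.7, 0.16, 0
R0 = Σ lx·mx = 5.94 → 5.94

5.94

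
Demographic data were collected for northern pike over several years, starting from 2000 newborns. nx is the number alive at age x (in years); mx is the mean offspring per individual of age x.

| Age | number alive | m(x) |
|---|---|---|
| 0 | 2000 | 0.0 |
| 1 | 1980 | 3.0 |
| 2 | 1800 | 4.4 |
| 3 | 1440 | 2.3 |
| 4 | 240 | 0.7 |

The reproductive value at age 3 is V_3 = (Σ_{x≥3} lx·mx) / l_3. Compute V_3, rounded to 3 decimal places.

lx = nx/n0 = nx/2000: 1, 0.99, 0.9, 0.72, 0.12
lx·mx for x ≥ 3: 1.656, 0.084 → sum = 1.74
V_3 = 1.74 / l_3 = 1.74 / 0.72 = 2.416667… → 2.417

2.417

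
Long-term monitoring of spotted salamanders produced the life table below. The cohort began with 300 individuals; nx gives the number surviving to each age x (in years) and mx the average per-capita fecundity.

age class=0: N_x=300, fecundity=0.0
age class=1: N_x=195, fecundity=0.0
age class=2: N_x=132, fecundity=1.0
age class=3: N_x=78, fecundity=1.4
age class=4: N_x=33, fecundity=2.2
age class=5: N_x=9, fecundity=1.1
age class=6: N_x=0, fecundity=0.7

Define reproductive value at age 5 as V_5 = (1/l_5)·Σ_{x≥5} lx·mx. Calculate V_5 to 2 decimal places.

1.10

lx = nx/n0 = nx/300: 1, 0.65, 0.44, 0.26, 0.11, 0.03, 0
lx·mx for x ≥ 5: 0.033, 0 → sum = 0.033
V_5 = 0.033 / l_5 = 0.033 / 0.03 = 1.1 → 1.10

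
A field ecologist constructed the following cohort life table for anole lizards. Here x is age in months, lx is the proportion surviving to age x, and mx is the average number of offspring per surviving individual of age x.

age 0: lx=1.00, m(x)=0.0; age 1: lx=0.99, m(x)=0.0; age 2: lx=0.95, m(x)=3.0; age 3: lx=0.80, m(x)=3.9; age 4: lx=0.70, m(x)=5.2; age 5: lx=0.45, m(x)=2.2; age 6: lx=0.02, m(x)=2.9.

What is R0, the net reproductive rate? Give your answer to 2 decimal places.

lx·mx by age: 0, 0, 2.85, 3.12, 3.64, 0.99, 0.058
R0 = Σ lx·mx = 10.658 → 10.66

10.66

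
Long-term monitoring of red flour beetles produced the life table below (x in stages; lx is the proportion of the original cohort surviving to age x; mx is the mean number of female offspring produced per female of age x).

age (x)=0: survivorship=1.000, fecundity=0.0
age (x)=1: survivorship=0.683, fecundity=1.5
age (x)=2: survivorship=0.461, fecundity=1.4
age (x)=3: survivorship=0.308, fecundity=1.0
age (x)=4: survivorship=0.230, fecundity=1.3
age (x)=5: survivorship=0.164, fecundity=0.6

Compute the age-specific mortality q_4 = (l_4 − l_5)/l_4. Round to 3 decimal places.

0.287

q_4 = (l_4 − l_5) / l_4 = (0.23 − 0.164) / 0.23
     = 0.066 / 0.23 = 0.286957… → 0.287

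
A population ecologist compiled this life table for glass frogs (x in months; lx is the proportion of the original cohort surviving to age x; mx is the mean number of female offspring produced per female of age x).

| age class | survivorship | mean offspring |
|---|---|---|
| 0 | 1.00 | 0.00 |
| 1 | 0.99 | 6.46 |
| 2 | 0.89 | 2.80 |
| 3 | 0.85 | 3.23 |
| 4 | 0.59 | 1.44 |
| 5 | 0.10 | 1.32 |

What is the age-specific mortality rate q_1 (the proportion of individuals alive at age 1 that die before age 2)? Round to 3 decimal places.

q_1 = (l_1 − l_2) / l_1 = (0.99 − 0.89) / 0.99
     = 0.1 / 0.99 = 0.10101… → 0.101

0.101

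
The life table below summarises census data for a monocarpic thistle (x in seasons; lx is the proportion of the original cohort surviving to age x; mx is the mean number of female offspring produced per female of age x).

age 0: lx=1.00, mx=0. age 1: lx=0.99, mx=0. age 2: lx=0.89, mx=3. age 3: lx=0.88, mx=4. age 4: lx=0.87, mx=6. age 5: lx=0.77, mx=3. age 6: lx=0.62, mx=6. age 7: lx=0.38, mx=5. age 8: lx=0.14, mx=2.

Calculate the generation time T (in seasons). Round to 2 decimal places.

lx·mx: 0, 0, 2.67, 3.52, 5.22, 2.31, 3.72, 1.9, 0.28 → R0 = 19.62
x·lx·mx: 0, 0, 5.34, 10.56, 20.88, 11.55, 22.32, 13.3, 2.24 → Σ = 86.19
T = 86.19 / 19.62 = 4.392966… → 4.39

4.39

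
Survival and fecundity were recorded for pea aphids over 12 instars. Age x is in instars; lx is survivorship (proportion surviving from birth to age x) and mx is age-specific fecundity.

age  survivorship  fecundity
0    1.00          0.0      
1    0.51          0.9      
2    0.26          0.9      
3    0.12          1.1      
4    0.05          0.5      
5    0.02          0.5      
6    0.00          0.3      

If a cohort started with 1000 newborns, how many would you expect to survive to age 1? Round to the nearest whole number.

510

Expected survivors = N0 · l_1 = 1000 × 0.51 = 510 → 510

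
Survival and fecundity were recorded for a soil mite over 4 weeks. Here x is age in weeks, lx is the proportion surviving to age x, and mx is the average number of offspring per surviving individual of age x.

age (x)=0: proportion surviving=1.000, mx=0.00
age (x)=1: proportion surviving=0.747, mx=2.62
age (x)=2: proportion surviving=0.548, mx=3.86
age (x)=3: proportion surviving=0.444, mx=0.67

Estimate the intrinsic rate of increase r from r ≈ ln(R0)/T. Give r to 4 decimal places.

R0 = Σ lx·mx = 0 + 1.95714 + 2.11528 + 0.29748 = 4.3699
Σ x·lx·mx = 7.08014; T = 7.08014/4.3699 = 1.62021…
r ≈ ln(R0)/T = ln(4.3699)/1.62021… = 0.910217… → 0.9102

0.9102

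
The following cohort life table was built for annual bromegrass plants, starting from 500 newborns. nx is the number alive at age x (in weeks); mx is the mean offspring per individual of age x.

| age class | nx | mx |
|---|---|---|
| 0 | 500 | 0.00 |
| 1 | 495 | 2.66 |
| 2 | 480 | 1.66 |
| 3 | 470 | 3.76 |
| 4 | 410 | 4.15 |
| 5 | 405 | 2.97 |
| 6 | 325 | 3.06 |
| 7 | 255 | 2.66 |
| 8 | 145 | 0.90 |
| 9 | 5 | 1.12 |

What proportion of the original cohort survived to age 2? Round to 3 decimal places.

l_2 = n_2/n_0 = 480/500 = 0.96 → 0.960

0.960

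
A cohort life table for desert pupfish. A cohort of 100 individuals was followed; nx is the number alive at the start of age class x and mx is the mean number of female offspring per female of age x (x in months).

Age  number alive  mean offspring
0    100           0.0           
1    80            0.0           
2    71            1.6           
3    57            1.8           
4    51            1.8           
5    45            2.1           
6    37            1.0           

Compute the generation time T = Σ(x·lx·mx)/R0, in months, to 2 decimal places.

3.63

lx = nx/n0 = nx/100: 1, 0.8, 0.71, 0.57, 0.51, 0.45, 0.37
lx·mx: 0, 0, 1.136, 1.026, 0.918, 0.945, 0.37 → R0 = 4.395
x·lx·mx: 0, 0, 2.272, 3.078, 3.672, 4.725, 2.22 → Σ = 15.967
T = 15.967 / 4.395 = 3.632992… → 3.63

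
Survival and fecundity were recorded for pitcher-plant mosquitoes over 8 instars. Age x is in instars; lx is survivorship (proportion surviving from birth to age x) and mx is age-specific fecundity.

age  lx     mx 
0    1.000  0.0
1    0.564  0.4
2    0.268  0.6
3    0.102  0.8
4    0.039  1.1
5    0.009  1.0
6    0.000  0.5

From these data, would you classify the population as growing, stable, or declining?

R0 = Σ lx·mx = 0 + 0.2256 + 0.1608 + 0.0816 + 0.0429 + 0.009 + 0 = 0.5199
R0 < 1, so the population is declining.

declining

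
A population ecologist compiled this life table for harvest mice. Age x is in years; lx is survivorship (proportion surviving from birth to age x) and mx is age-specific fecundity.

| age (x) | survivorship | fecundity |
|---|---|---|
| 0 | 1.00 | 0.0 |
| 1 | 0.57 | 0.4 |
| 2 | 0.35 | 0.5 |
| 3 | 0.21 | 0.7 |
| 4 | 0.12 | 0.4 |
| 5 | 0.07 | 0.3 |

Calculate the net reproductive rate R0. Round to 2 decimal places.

0.62

lx·mx by age: 0, 0.228, 0.175, 0.147, 0.048, 0.021
R0 = Σ lx·mx = 0.619 → 0.62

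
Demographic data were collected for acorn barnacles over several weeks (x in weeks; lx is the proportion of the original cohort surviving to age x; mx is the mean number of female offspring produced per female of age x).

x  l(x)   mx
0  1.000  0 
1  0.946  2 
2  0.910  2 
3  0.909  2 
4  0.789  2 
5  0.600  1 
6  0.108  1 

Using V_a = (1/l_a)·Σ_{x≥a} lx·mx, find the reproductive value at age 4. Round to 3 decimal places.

lx·mx for x ≥ 4: 1.578, 0.6, 0.108 → sum = 2.286
V_4 = 2.286 / l_4 = 2.286 / 0.789 = 2.897338… → 2.897

2.897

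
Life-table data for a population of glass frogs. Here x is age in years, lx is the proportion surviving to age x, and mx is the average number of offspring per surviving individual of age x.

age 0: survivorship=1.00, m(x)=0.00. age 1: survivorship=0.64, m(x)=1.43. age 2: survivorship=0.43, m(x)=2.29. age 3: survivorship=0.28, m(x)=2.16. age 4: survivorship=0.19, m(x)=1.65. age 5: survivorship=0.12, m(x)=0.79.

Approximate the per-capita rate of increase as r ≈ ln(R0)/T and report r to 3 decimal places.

0.485

R0 = Σ lx·mx = 0 + 0.9152 + 0.9847 + 0.6048 + 0.3135 + 0.0948 = 2.913
Σ x·lx·mx = 6.427; T = 6.427/2.913 = 2.20632…
r ≈ ln(R0)/T = ln(2.913)/2.20632… = 0.4846… → 0.485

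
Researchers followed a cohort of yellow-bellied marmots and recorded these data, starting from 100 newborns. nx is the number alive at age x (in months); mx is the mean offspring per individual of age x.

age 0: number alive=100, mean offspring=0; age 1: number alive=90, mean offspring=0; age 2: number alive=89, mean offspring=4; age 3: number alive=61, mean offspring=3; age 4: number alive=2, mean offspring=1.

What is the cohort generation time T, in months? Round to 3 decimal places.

2.346

lx = nx/n0 = nx/100: 1, 0.9, 0.89, 0.61, 0.02
lx·mx: 0, 0, 3.56, 1.83, 0.02 → R0 = 5.41
x·lx·mx: 0, 0, 7.12, 5.49, 0.08 → Σ = 12.69
T = 12.69 / 5.41 = 2.345656… → 2.346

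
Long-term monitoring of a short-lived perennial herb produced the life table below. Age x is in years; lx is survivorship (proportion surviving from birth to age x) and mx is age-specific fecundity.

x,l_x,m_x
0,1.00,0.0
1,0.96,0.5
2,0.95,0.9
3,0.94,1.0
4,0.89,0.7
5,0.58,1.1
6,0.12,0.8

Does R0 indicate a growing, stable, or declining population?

growing

R0 = Σ lx·mx = 0 + 0.48 + 0.855 + 0.94 + 0.623 + 0.638 + 0.096 = 3.632
R0 > 1, so the population is growing.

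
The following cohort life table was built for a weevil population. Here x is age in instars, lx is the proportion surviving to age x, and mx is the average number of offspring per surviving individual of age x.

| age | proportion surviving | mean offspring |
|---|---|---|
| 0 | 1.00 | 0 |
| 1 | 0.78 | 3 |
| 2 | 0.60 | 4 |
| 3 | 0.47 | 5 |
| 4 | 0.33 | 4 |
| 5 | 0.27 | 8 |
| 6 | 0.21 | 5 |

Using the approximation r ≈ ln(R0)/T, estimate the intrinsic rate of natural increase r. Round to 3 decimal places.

R0 = Σ lx·mx = 0 + 2.34 + 2.4 + 2.35 + 1.32 + 2.16 + 1.05 = 11.62
Σ x·lx·mx = 36.57; T = 36.57/11.62 = 3.14716…
r ≈ ln(R0)/T = ln(11.62)/3.14716… = 0.77935… → 0.779

0.779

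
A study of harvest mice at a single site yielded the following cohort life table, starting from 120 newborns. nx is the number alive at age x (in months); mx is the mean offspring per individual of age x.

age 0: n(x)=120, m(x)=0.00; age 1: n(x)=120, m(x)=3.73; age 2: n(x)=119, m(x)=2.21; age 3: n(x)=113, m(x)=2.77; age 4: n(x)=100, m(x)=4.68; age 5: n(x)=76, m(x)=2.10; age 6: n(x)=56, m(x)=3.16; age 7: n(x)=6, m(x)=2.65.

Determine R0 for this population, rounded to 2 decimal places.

15.37

lx = nx/n0 = nx/120: 1, 1, 0.99167…, 0.94167…, 0.83333…, 0.63333…, 0.46667…, 0.05
lx·mx by age: 0, 3.73, 2.191583…, 2.608417…, 3.9…, 1.33…, 1.474667…, 0.1325
R0 = Σ lx·mx = 15.367167… → 15.37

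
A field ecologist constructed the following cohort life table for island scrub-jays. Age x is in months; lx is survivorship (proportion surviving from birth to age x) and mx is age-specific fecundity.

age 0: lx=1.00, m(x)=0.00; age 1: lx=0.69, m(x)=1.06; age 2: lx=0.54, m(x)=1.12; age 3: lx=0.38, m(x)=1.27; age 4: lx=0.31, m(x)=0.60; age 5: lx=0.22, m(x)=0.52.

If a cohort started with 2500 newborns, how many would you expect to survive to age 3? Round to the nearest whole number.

950

Expected survivors = N0 · l_3 = 2500 × 0.38 = 950 → 950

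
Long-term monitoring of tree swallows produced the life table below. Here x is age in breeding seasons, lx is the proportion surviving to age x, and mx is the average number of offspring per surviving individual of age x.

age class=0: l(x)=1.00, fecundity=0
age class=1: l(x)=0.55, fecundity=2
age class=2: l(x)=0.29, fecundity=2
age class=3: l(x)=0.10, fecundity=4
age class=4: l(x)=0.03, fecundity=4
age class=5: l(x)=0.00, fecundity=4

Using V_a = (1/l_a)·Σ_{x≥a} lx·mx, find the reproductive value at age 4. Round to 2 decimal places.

4.00

lx·mx for x ≥ 4: 0.12, 0 → sum = 0.12
V_4 = 0.12 / l_4 = 0.12 / 0.03 = 4 → 4.00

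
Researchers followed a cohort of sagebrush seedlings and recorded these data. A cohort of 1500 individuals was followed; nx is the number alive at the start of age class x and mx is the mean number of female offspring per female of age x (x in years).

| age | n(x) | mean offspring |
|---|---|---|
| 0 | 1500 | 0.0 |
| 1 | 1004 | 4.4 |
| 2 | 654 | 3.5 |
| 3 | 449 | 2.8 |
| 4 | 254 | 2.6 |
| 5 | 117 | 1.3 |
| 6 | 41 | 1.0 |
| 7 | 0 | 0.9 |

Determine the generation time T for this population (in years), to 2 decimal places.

1.86

lx = nx/n0 = nx/1500: 1, 0.66933…, 0.436, 0.29933…, 0.16933…, 0.078, 0.02733…, 0
lx·mx: 0, 2.945067…, 1.526, 0.838133…, 0.440267…, 0.1014, 0.027333…, 0 → R0 = 5.8782…
x·lx·mx: 0, 2.945067…, 3.052, 2.5144…, 1.761067…, 0.507, 0.164…, 0 → Σ = 10.943533…
T = 10.943533… / 5.8782… = 1.861715… → 1.86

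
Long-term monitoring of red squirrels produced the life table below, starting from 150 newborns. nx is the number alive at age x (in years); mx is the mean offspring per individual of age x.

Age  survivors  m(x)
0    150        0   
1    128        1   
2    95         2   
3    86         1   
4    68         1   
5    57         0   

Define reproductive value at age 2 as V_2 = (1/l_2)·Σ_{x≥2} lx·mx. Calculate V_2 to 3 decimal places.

3.621

lx = nx/n0 = nx/150: 1, 0.85333…, 0.63333…, 0.57333…, 0.45333…, 0.38
lx·mx for x ≥ 2: 1.266667…, 0.573333…, 0.453333…, 0 → sum = 2.293333…
V_2 = 2.293333… / l_2 = 2.293333… / 0.633333… = 3.621053… → 3.621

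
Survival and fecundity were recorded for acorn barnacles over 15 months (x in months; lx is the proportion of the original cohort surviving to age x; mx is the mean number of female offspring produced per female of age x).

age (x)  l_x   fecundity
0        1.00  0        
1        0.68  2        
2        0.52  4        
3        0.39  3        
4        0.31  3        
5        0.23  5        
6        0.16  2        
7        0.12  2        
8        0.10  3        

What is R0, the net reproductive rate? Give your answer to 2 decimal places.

7.55

lx·mx by age: 0, 1.36, 2.08, 1.17, 0.93, 1.15, 0.32, 0.24, 0.3
R0 = Σ lx·mx = 7.55 → 7.55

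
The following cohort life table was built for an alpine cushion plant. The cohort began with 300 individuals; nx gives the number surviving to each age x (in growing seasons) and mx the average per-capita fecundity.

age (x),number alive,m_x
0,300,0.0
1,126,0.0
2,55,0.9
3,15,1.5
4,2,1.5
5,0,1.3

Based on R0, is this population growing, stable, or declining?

lx = nx/n0 = nx/300: 1, 0.42, 0.18333…, 0.05, 0.00667…, 0
R0 = Σ lx·mx = 0 + 0 + 0.165… + 0.075 + 0.01… + 0 = 0.25…
R0 < 1, so the population is declining.

declining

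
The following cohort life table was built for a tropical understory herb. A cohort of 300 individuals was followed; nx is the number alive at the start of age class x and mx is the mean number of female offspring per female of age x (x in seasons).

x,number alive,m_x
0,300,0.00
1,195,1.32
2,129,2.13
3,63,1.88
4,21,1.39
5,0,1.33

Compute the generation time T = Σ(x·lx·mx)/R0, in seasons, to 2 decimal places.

lx = nx/n0 = nx/300: 1, 0.65, 0.43, 0.21, 0.07, 0
lx·mx: 0, 0.858, 0.9159, 0.3948, 0.0973, 0 → R0 = 2.266
x·lx·mx: 0, 0.858, 1.8318, 1.1844, 0.3892, 0 → Σ = 4.2634
T = 4.2634 / 2.266 = 1.881465… → 1.88

1.88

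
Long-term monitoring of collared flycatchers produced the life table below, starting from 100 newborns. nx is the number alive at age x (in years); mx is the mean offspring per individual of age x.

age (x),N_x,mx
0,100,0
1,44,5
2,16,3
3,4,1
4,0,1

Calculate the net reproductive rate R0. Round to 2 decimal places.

2.72

lx = nx/n0 = nx/100: 1, 0.44, 0.16, 0.04, 0
lx·mx by age: 0, 2.2, 0.48, 0.04, 0
R0 = Σ lx·mx = 2.72 → 2.72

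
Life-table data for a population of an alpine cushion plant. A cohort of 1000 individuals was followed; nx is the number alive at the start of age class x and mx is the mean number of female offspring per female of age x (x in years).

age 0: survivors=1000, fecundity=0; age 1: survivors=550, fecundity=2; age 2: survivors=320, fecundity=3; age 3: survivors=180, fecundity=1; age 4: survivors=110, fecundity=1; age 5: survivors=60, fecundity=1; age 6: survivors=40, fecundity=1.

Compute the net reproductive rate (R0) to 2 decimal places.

2.45

lx = nx/n0 = nx/1000: 1, 0.55, 0.32, 0.18, 0.11, 0.06, 0.04
lx·mx by age: 0, 1.1, 0.96, 0.18, 0.11, 0.06, 0.04
R0 = Σ lx·mx = 2.45 → 2.45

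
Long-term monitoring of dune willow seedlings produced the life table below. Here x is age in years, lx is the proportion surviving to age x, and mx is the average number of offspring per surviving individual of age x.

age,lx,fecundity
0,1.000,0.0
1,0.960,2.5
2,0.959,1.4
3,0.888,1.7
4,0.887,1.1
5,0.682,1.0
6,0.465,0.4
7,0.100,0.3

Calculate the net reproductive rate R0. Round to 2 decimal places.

lx·mx by age: 0, 2.4, 1.3426, 1.5096, 0.9757, 0.682, 0.186, 0.03
R0 = Σ lx·mx = 7.1259 → 7.13

7.13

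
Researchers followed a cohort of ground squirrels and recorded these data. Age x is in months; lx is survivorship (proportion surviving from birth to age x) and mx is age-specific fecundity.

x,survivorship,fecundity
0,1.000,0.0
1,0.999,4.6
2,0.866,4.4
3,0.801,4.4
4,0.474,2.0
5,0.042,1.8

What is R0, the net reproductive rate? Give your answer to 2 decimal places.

12.95

lx·mx by age: 0, 4.5954, 3.8104, 3.5244, 0.948, 0.0756
R0 = Σ lx·mx = 12.9538 → 12.95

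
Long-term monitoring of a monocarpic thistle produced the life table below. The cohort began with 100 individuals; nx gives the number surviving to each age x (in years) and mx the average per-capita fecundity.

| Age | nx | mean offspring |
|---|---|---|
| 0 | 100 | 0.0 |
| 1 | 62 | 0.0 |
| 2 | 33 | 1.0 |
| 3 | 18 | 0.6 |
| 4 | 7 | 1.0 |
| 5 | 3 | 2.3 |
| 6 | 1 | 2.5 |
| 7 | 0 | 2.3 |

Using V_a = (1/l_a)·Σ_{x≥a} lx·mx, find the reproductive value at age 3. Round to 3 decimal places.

1.511

lx = nx/n0 = nx/100: 1, 0.62, 0.33, 0.18, 0.07, 0.03, 0.01, 0
lx·mx for x ≥ 3: 0.108, 0.07, 0.069, 0.025, 0 → sum = 0.272
V_3 = 0.272 / l_3 = 0.272 / 0.18 = 1.511111… → 1.511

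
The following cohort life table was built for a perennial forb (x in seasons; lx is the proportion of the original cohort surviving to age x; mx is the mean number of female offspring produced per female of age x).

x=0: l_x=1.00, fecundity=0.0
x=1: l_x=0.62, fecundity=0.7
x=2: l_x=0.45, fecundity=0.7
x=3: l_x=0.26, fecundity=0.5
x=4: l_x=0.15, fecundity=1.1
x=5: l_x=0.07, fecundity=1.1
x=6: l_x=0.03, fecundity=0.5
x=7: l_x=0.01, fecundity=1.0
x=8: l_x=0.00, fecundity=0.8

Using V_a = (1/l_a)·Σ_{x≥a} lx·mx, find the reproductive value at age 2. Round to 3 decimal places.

1.582

lx·mx for x ≥ 2: 0.315, 0.13, 0.165, 0.077, 0.015, 0.01, 0 → sum = 0.712
V_2 = 0.712 / l_2 = 0.712 / 0.45 = 1.582222… → 1.582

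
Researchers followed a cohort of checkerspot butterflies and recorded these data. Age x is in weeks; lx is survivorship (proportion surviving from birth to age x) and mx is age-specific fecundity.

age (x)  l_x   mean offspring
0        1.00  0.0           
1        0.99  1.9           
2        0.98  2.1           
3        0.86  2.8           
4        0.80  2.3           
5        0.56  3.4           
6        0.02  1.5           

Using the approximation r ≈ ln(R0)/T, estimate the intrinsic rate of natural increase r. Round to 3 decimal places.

R0 = Σ lx·mx = 0 + 1.881 + 2.058 + 2.408 + 1.84 + 1.904 + 0.03 = 10.121
Σ x·lx·mx = 30.281; T = 30.281/10.121 = 2.9919…
r ≈ ln(R0)/T = ln(10.121)/2.9919… = 0.77363… → 0.774

0.774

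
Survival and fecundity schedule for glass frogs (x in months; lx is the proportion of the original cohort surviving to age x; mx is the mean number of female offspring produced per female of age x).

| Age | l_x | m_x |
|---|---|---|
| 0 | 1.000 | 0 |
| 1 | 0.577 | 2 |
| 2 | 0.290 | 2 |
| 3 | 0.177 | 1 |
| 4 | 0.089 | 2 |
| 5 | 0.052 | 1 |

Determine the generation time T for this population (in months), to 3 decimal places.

1.783

lx·mx: 0, 1.154, 0.58, 0.177, 0.178, 0.052 → R0 = 2.141
x·lx·mx: 0, 1.154, 1.16, 0.531, 0.712, 0.26 → Σ = 3.817
T = 3.817 / 2.141 = 1.782812… → 1.783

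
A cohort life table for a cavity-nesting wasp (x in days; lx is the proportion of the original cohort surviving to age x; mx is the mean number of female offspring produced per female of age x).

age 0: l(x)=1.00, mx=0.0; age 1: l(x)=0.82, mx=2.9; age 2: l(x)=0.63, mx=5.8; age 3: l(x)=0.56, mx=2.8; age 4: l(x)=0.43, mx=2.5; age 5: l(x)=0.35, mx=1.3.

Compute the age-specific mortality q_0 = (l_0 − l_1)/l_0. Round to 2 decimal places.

q_0 = (l_0 − l_1) / l_0 = (1 − 0.82) / 1
     = 0.18 / 1 = 0.18 → 0.18

0.18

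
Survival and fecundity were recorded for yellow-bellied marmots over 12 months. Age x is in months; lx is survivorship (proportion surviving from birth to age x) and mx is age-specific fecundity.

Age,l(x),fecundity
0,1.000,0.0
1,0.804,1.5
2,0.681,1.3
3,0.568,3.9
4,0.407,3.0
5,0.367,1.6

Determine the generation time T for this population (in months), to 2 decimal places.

lx·mx: 0, 1.206, 0.8853, 2.2152, 1.221, 0.5872 → R0 = 6.1147
x·lx·mx: 0, 1.206, 1.7706, 6.6456, 4.884, 2.936 → Σ = 17.4422
T = 17.4422 / 6.1147 = 2.852503… → 2.85

2.85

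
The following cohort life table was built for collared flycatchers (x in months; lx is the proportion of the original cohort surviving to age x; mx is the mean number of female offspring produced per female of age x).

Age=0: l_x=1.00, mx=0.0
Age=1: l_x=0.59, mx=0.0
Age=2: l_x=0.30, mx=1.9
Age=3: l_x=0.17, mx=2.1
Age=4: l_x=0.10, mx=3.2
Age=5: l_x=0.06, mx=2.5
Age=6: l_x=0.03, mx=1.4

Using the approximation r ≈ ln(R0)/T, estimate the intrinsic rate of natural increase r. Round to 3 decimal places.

0.117

R0 = Σ lx·mx = 0 + 0 + 0.57 + 0.357 + 0.32 + 0.15 + 0.042 = 1.439
Σ x·lx·mx = 4.493; T = 4.493/1.439 = 3.12231…
r ≈ ln(R0)/T = ln(1.439)/3.12231… = 0.11656… → 0.117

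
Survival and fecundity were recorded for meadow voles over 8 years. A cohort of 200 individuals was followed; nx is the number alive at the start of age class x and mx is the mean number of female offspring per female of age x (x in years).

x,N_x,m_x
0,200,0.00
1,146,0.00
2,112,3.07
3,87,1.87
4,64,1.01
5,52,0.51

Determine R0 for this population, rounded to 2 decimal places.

lx = nx/n0 = nx/200: 1, 0.73, 0.56, 0.435, 0.32, 0.26
lx·mx by age: 0, 0, 1.7192, 0.81345, 0.3232, 0.1326
R0 = Σ lx·mx = 2.98845 → 2.99

2.99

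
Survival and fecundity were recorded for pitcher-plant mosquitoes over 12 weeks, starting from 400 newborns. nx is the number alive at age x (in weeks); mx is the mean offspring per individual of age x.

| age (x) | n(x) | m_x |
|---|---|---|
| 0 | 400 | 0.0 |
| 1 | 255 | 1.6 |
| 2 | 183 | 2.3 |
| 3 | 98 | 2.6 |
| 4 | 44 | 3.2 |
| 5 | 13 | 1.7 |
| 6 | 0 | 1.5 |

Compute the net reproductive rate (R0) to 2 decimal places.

lx = nx/n0 = nx/400: 1, 0.6375, 0.4575, 0.245, 0.11, 0.0325, 0
lx·mx by age: 0, 1.02, 1.05225, 0.637, 0.352, 0.05525, 0
R0 = Σ lx·mx = 3.1165 → 3.12

3.12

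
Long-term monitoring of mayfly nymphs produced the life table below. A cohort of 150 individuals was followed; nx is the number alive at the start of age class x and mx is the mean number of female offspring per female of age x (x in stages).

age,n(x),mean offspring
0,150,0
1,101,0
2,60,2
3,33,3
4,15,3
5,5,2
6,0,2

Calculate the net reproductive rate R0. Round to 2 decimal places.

1.83

lx = nx/n0 = nx/150: 1, 0.67333…, 0.4, 0.22, 0.1, 0.03333…, 0
lx·mx by age: 0, 0, 0.8, 0.66, 0.3, 0.066667…, 0
R0 = Σ lx·mx = 1.826667… → 1.83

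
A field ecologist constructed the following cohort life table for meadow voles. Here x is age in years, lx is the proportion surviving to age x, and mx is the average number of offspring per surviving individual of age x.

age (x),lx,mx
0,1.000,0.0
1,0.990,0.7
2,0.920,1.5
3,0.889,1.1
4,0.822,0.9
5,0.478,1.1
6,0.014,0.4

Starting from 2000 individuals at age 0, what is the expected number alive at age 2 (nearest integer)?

1840

Expected survivors = N0 · l_2 = 2000 × 0.920 = 1840 → 1840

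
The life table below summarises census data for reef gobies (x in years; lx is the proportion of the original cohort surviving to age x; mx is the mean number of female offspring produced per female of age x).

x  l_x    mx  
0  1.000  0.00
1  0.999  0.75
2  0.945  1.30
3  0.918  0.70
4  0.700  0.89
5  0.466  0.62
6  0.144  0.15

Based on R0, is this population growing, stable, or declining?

R0 = Σ lx·mx = 0 + 0.74925 + 1.2285 + 0.6426 + 0.623 + 0.28892 + 0.0216 = 3.55387
R0 > 1, so the population is growing.

growing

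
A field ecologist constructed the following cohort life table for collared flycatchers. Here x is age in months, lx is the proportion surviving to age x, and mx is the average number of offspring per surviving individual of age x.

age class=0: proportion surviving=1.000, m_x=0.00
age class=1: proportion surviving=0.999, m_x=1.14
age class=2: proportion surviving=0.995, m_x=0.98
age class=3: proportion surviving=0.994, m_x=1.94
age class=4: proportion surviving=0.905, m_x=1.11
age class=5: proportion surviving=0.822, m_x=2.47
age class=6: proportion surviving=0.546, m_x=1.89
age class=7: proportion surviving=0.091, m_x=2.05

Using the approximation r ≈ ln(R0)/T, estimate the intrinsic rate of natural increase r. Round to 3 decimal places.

R0 = Σ lx·mx = 0 + 1.13886 + 0.9751 + 1.92836 + 1.00455 + 2.03034 + 1.03194 + 0.18655 = 8.2957
Σ x·lx·mx = 30.54153; T = 30.54153/8.2957 = 3.68161…
r ≈ ln(R0)/T = ln(8.2957)/3.68161… = 0.57468… → 0.575

0.575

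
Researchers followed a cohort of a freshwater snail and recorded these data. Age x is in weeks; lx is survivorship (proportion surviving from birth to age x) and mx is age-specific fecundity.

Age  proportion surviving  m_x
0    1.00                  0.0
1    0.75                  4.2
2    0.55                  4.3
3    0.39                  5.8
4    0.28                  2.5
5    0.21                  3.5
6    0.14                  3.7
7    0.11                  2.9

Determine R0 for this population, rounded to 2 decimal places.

10.05

lx·mx by age: 0, 3.15, 2.365, 2.262, 0.7, 0.735, 0.518, 0.319
R0 = Σ lx·mx = 10.049 → 10.05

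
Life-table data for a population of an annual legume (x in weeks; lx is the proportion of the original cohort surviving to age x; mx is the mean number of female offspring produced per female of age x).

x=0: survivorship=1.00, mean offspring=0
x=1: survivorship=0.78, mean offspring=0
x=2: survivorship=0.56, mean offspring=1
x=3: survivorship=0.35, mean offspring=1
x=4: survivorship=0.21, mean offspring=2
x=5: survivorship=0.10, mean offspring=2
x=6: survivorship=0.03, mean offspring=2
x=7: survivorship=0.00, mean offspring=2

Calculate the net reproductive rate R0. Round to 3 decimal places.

1.590

lx·mx by age: 0, 0, 0.56, 0.35, 0.42, 0.2, 0.06, 0
R0 = Σ lx·mx = 1.59 → 1.590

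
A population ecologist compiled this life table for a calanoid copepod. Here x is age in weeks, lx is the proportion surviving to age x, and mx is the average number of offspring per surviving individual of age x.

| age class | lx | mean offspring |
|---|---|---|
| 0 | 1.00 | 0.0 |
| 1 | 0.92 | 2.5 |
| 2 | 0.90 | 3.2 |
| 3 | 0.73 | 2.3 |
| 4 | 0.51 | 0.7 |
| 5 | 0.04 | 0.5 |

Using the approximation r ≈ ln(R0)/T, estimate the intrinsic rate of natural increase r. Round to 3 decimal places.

0.979

R0 = Σ lx·mx = 0 + 2.3 + 2.88 + 1.679 + 0.357 + 0.02 = 7.236
Σ x·lx·mx = 14.625; T = 14.625/7.236 = 2.02114…
r ≈ ln(R0)/T = ln(7.236)/2.02114… = 0.97918… → 0.979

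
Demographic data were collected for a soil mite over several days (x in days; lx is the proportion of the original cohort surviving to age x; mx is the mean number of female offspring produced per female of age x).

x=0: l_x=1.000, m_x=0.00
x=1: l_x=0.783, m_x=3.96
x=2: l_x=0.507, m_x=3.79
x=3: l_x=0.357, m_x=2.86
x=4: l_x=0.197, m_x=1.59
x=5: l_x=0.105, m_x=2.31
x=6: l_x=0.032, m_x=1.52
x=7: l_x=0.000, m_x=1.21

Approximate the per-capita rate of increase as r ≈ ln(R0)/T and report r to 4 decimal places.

0.9865

R0 = Σ lx·mx = 0 + 3.10068 + 1.92153 + 1.02102 + 0.31323 + 0.24255 + 0.04864 + 0 = 6.64765
Σ x·lx·mx = 12.76431; T = 12.76431/6.64765 = 1.92012…
r ≈ ln(R0)/T = ln(6.64765)/1.92012… = 0.986532… → 0.9865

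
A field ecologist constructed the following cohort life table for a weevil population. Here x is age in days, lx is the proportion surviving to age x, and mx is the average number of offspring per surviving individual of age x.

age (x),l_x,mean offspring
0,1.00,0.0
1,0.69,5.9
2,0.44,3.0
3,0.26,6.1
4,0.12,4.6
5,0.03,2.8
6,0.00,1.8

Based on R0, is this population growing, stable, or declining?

growing

R0 = Σ lx·mx = 0 + 4.071 + 1.32 + 1.586 + 0.552 + 0.084 + 0 = 7.613
R0 > 1, so the population is growing.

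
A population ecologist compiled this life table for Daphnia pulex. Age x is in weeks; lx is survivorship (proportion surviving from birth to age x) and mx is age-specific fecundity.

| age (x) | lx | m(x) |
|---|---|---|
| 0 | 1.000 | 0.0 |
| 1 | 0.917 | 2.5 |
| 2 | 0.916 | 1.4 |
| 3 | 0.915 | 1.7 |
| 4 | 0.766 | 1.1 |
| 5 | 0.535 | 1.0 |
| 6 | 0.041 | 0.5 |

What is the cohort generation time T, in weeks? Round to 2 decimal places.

2.40

lx·mx: 0, 2.2925, 1.2824, 1.5555, 0.8426, 0.535, 0.0205 → R0 = 6.5285
x·lx·mx: 0, 2.2925, 2.5648, 4.6665, 3.3704, 2.675, 0.123 → Σ = 15.6922
T = 15.6922 / 6.5285 = 2.403646… → 2.40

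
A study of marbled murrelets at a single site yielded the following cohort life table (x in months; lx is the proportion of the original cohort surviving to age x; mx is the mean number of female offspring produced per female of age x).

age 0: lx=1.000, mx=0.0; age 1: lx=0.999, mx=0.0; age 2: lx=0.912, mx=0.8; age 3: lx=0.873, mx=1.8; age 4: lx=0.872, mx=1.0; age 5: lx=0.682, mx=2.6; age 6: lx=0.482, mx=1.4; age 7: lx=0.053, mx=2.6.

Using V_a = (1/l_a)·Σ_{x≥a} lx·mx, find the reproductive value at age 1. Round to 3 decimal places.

5.765

lx·mx for x ≥ 1: 0, 0.7296, 1.5714, 0.872, 1.7732, 0.6748, 0.1378 → sum = 5.7588
V_1 = 5.7588 / l_1 = 5.7588 / 0.999 = 5.764565… → 5.765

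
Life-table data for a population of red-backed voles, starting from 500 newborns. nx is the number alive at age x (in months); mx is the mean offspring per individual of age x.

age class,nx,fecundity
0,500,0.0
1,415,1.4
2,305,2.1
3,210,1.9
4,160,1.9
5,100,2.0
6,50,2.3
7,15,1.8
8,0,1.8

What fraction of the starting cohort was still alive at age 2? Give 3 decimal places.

l_2 = n_2/n_0 = 305/500 = 0.61 → 0.610

0.610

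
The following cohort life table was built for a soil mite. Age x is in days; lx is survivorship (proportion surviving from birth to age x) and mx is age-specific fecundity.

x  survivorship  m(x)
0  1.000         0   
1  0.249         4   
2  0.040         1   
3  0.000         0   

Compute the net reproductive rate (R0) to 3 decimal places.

1.036

lx·mx by age: 0, 0.996, 0.04, 0
R0 = Σ lx·mx = 1.036 → 1.036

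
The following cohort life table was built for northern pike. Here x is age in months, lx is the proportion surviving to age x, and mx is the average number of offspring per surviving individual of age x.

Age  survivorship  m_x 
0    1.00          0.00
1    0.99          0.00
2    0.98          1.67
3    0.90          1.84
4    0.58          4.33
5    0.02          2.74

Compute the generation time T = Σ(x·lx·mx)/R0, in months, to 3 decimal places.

lx·mx: 0, 0, 1.6366, 1.656, 2.5114, 0.0548 → R0 = 5.8588
x·lx·mx: 0, 0, 3.2732, 4.968, 10.0456, 0.274 → Σ = 18.5608
T = 18.5608 / 5.8588 = 3.168021… → 3.168

3.168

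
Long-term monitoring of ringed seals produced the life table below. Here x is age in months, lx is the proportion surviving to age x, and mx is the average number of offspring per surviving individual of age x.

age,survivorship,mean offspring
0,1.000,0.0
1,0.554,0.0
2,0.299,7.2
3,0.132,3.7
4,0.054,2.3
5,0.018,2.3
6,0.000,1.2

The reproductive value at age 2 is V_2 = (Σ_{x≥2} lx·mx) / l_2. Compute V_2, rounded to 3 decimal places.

9.387

lx·mx for x ≥ 2: 2.1528, 0.4884, 0.1242, 0.0414, 0 → sum = 2.8068
V_2 = 2.8068 / l_2 = 2.8068 / 0.299 = 9.387291… → 9.387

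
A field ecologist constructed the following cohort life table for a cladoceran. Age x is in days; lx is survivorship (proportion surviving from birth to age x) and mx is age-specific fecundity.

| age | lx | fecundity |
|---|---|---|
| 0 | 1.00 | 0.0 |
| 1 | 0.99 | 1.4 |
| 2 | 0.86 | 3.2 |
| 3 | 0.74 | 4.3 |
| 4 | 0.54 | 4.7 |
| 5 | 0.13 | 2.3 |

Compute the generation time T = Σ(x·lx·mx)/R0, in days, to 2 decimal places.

2.76

lx·mx: 0, 1.386, 2.752, 3.182, 2.538, 0.299 → R0 = 10.157
x·lx·mx: 0, 1.386, 5.504, 9.546, 10.152, 1.495 → Σ = 28.083
T = 28.083 / 10.157 = 2.764891… → 2.76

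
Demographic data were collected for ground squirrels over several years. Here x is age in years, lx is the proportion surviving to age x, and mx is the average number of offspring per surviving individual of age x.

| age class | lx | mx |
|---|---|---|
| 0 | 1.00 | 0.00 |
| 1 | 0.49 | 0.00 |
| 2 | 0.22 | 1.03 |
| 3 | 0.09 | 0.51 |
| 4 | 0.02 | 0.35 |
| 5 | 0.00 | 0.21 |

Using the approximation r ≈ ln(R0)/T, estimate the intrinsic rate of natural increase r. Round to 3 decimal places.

-0.576

R0 = Σ lx·mx = 0 + 0 + 0.2266 + 0.0459 + 0.007 + 0 = 0.2795
Σ x·lx·mx = 0.6189; T = 0.6189/0.2795 = 2.21431…
r ≈ ln(R0)/T = ln(0.2795)/2.21431… = -0.57569… → -0.576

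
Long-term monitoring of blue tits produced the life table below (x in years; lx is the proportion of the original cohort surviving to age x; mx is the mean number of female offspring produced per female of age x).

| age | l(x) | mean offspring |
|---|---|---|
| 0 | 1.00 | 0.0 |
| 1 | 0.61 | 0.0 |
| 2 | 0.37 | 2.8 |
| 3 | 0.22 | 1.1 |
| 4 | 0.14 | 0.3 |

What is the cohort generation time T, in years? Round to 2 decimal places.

lx·mx: 0, 0, 1.036, 0.242, 0.042 → R0 = 1.32
x·lx·mx: 0, 0, 2.072, 0.726, 0.168 → Σ = 2.966
T = 2.966 / 1.32 = 2.24697… → 2.25

2.25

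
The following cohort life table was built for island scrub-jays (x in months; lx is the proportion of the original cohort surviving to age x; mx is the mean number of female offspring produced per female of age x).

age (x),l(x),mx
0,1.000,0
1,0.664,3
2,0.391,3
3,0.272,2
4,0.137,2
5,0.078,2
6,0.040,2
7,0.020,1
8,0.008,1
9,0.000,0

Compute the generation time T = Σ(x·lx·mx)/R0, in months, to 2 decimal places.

2.01

lx·mx: 0, 1.992, 1.173, 0.544, 0.274, 0.156, 0.08, 0.02, 0.008, 0 → R0 = 4.247
x·lx·mx: 0, 1.992, 2.346, 1.632, 1.096, 0.78, 0.48, 0.14, 0.064, 0 → Σ = 8.53
T = 8.53 / 4.247 = 2.008477… → 2.01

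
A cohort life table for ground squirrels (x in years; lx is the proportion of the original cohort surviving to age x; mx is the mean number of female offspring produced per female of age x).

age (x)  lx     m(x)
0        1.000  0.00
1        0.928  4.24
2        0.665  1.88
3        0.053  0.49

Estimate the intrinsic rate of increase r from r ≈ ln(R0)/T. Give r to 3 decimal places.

R0 = Σ lx·mx = 0 + 3.93472 + 1.2502 + 0.02597 = 5.21089
Σ x·lx·mx = 6.51303; T = 6.51303/5.21089 = 1.24989…
r ≈ ln(R0)/T = ln(5.21089)/1.24989… = 1.32072… → 1.321

1.321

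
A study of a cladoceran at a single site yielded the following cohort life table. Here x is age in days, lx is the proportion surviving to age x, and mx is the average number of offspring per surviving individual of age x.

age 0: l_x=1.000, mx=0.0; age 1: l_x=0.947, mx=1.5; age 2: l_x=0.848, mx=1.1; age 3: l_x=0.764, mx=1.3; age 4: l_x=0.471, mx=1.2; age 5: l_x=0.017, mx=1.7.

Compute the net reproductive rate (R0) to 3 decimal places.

3.941

lx·mx by age: 0, 1.4205, 0.9328, 0.9932, 0.5652, 0.0289
R0 = Σ lx·mx = 3.9406 → 3.941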